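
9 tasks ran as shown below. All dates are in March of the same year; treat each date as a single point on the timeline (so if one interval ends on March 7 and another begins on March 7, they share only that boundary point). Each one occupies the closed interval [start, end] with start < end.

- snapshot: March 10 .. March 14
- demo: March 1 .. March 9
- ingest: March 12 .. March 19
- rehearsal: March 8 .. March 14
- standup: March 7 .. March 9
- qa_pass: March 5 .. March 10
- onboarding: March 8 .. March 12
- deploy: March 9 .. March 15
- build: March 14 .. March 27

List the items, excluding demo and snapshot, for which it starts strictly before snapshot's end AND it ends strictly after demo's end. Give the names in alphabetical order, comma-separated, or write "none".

Conditions: its start is strictly before snapshot's end (X.start < March 14) AND its end is strictly after demo's end (X.end > March 9).
build: start March 14 < March 14? ✗; end March 27 > March 9? ✓ → no.
deploy: start March 9 < March 14? ✓; end March 15 > March 9? ✓ → yes.
ingest: start March 12 < March 14? ✓; end March 19 > March 9? ✓ → yes.
onboarding: start March 8 < March 14? ✓; end March 12 > March 9? ✓ → yes.
qa_pass: start March 5 < March 14? ✓; end March 10 > March 9? ✓ → yes.
rehearsal: start March 8 < March 14? ✓; end March 14 > March 9? ✓ → yes.
standup: start March 7 < March 14? ✓; end March 9 > March 9? ✗ → no.
Result: deploy, ingest, onboarding, qa_pass, rehearsal.

deploy, ingest, onboarding, qa_pass, rehearsal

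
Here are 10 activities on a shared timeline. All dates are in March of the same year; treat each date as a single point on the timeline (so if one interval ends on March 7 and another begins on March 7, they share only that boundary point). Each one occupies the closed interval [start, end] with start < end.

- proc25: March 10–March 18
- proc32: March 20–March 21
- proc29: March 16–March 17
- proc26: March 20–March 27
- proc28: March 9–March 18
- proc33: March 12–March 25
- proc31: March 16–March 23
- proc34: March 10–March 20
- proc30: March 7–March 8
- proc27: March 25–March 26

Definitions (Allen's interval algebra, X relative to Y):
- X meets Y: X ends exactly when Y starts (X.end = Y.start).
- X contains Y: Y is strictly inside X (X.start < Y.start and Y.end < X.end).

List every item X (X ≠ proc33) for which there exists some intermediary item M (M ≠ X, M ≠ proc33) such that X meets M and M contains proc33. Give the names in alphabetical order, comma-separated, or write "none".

none

Target proc33 = [March 12, March 25].
Intermediaries M with M contains proc33: none.
Union: none.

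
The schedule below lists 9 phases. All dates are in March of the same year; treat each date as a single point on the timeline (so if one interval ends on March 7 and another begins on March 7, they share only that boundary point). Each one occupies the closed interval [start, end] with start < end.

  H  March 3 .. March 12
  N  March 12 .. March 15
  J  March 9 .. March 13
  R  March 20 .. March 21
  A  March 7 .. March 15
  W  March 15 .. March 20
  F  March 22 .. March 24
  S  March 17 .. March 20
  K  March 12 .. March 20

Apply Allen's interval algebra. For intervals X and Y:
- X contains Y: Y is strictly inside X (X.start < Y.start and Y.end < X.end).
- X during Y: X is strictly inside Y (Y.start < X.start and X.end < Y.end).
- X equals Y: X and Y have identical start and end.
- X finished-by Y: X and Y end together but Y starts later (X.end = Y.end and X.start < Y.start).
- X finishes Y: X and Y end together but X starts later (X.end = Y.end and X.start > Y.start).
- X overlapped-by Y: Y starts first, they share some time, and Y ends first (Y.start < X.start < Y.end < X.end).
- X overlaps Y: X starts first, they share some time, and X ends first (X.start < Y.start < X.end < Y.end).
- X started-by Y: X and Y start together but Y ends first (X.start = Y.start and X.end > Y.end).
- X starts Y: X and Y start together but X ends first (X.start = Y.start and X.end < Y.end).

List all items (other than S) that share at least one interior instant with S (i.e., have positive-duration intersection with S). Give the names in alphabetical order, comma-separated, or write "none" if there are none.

Target S = [March 17, March 20].
A [March 7, March 15] → before → no.
F [March 22, March 24] → after → no.
H [March 3, March 12] → before → no.
J [March 9, March 13] → before → no.
K [March 12, March 20] → finished-by → yes.
N [March 12, March 15] → before → no.
R [March 20, March 21] → met-by → no.
W [March 15, March 20] → finished-by → yes.
Result: K, W.

K, W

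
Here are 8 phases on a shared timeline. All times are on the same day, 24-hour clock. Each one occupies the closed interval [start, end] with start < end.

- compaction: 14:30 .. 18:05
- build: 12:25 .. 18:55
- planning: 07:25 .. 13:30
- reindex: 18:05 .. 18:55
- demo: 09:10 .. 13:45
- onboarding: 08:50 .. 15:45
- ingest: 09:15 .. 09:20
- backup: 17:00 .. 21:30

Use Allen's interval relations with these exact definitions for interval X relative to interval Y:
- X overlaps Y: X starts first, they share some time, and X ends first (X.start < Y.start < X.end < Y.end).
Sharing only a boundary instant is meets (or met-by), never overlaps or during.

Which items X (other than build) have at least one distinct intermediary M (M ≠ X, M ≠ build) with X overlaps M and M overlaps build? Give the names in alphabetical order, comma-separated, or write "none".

planning

Target build = [12:25, 18:55].
Intermediaries M with M overlaps build: demo, onboarding, planning.
Via demo — items with X overlaps demo: planning.
Via onboarding — items with X overlaps onboarding: planning.
Via planning — items with X overlaps planning: none.
Union: planning.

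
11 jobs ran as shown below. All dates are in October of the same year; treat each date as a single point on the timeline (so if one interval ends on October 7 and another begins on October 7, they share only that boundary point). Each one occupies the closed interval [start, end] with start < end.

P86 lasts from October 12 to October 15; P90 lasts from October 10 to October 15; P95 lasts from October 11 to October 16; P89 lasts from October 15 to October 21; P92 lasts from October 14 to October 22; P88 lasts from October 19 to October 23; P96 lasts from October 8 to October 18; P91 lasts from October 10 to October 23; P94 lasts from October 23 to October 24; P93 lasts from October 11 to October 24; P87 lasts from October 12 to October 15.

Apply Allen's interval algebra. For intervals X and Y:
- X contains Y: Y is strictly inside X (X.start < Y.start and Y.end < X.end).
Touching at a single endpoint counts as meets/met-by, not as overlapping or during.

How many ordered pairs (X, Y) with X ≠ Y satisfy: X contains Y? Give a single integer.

17

Checking all 110 ordered pairs for relation 'contains'; matching pairs in alphabetical order:
(P91, P86): P91 contains P86 ✓
(P91, P87): P91 contains P87 ✓
(P91, P89): P91 contains P89 ✓
(P91, P92): P91 contains P92 ✓
(P91, P95): P91 contains P95 ✓
(P92, P89): P92 contains P89 ✓
(P93, P86): P93 contains P86 ✓
(P93, P87): P93 contains P87 ✓
(P93, P88): P93 contains P88 ✓
(P93, P89): P93 contains P89 ✓
(P93, P92): P93 contains P92 ✓
(P95, P86): P95 contains P86 ✓
(P95, P87): P95 contains P87 ✓
(P96, P86): P96 contains P86 ✓
(P96, P87): P96 contains P87 ✓
(P96, P90): P96 contains P90 ✓
(P96, P95): P96 contains P95 ✓
Count: 17.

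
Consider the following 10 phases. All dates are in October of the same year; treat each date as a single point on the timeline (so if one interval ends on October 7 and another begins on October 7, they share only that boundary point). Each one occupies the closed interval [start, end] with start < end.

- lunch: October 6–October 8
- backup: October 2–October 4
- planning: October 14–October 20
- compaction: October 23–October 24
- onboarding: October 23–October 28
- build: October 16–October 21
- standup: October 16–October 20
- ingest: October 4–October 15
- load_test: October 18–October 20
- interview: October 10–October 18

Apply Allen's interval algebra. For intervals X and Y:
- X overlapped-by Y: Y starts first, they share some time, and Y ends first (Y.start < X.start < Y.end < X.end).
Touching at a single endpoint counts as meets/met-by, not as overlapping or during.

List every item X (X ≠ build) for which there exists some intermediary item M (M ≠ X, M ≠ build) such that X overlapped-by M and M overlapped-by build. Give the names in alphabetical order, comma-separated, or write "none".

Target build = [October 16, October 21].
Intermediaries M with M overlapped-by build: none.
Union: none.

none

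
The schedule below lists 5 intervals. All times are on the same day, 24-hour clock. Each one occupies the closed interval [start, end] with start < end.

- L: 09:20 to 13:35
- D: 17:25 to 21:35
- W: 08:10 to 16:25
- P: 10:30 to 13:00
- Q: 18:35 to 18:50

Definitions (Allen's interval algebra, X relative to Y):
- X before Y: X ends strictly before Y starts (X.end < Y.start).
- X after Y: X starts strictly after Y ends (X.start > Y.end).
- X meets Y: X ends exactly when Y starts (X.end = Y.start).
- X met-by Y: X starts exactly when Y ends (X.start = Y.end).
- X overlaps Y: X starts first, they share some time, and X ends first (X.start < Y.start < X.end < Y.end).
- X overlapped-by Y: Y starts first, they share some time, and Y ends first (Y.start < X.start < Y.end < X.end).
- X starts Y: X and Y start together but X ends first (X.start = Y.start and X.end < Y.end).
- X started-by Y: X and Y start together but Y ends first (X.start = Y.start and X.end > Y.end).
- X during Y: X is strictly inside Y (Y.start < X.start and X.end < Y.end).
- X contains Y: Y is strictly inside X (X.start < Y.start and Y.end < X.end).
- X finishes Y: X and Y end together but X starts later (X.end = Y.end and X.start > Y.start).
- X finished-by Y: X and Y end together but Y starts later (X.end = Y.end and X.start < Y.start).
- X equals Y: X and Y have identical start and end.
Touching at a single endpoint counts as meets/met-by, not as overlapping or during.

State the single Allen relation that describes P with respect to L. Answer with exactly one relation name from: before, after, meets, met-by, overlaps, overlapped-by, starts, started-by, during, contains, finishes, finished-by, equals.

P = [10:30, 13:00]; L = [09:20, 13:35].
Compare endpoints: P.start > L.start, P.start < L.end, P.end > L.start, P.end < L.end.
That pattern is 'during'.

during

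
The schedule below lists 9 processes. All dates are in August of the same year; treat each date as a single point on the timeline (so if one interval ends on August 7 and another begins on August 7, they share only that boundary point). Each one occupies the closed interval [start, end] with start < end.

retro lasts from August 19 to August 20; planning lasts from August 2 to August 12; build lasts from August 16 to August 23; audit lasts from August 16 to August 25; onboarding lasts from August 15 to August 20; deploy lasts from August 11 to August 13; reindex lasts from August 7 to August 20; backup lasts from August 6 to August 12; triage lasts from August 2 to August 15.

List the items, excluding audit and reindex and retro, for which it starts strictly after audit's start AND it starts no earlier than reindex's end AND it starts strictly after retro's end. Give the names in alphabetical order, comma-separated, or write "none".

none

Conditions: its start is strictly after audit's start (X.start > August 16) AND its start is no earlier than reindex's end (X.start >= August 20) AND its start is strictly after retro's end (X.start > August 20).
backup: start August 6 > August 16? ✗; start August 6 >= August 20? ✗; start August 6 > August 20? ✗ → no.
build: start August 16 > August 16? ✗; start August 16 >= August 20? ✗; start August 16 > August 20? ✗ → no.
deploy: start August 11 > August 16? ✗; start August 11 >= August 20? ✗; start August 11 > August 20? ✗ → no.
onboarding: start August 15 > August 16? ✗; start August 15 >= August 20? ✗; start August 15 > August 20? ✗ → no.
planning: start August 2 > August 16? ✗; start August 2 >= August 20? ✗; start August 2 > August 20? ✗ → no.
triage: start August 2 > August 16? ✗; start August 2 >= August 20? ✗; start August 2 > August 20? ✗ → no.
Result: none.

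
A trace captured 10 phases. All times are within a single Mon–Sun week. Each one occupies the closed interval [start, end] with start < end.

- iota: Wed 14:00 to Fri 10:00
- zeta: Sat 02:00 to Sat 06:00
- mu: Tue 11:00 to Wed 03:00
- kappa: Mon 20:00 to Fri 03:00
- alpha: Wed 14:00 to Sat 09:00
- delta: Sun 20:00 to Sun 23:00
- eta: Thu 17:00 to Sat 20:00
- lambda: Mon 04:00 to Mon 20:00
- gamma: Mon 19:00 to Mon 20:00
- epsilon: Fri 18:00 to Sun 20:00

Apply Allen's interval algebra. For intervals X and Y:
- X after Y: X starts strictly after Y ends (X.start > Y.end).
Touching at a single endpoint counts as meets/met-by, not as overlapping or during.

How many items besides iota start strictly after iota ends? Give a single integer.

Target iota = [Wed 14:00, Fri 10:00].
alpha [Wed 14:00, Sat 09:00] → started-by → no.
delta [Sun 20:00, Sun 23:00] → after → counts.
epsilon [Fri 18:00, Sun 20:00] → after → counts.
eta [Thu 17:00, Sat 20:00] → overlapped-by → no.
gamma [Mon 19:00, Mon 20:00] → before → no.
kappa [Mon 20:00, Fri 03:00] → overlaps → no.
lambda [Mon 04:00, Mon 20:00] → before → no.
mu [Tue 11:00, Wed 03:00] → before → no.
zeta [Sat 02:00, Sat 06:00] → after → counts.
Total: 3.

3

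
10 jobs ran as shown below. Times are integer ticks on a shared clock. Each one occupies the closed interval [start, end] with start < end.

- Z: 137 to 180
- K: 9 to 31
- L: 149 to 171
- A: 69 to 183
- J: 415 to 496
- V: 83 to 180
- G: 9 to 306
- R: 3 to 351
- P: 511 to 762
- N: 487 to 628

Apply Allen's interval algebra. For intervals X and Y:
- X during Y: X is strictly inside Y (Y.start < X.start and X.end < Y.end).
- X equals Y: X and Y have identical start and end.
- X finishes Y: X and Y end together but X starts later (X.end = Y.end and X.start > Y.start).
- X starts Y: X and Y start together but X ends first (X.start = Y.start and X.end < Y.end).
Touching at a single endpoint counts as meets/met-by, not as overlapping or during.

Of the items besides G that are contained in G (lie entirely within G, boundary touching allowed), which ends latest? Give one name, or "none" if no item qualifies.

Target G = [9, 306].
A [69, 183] → during → candidate.
J [415, 496] → after → excluded.
K [9, 31] → starts → candidate.
L [149, 171] → during → candidate.
N [487, 628] → after → excluded.
P [511, 762] → after → excluded.
R [3, 351] → contains → excluded.
V [83, 180] → during → candidate.
Z [137, 180] → during → candidate.
Among candidates, latest end is 183 → A.

A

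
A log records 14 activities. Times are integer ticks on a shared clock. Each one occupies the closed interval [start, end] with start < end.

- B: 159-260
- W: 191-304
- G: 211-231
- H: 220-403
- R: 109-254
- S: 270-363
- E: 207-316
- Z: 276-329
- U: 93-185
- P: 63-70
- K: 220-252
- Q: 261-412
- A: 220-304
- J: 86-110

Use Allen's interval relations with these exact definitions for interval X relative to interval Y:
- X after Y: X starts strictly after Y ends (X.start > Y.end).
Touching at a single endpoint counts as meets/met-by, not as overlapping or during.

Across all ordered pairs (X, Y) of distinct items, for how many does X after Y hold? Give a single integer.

44

Checking all 182 ordered pairs for relation 'after'; matching pairs in alphabetical order:
(A, J): A after J ✓
(A, P): A after P ✓
(A, U): A after U ✓
(B, J): B after J ✓
(B, P): B after P ✓
(E, J): E after J ✓
(E, P): E after P ✓
(E, U): E after U ✓
(G, J): G after J ✓
(G, P): G after P ✓
(G, U): G after U ✓
(H, J): H after J ✓
(H, P): H after P ✓
(H, U): H after U ✓
(J, P): J after P ✓
(K, J): K after J ✓
(K, P): K after P ✓
(K, U): K after U ✓
(Q, B): Q after B ✓
(Q, G): Q after G ✓
(Q, J): Q after J ✓
(Q, K): Q after K ✓
(Q, P): Q after P ✓
(Q, R): Q after R ✓
... plus 20 further pairs not listed.
Count: 44.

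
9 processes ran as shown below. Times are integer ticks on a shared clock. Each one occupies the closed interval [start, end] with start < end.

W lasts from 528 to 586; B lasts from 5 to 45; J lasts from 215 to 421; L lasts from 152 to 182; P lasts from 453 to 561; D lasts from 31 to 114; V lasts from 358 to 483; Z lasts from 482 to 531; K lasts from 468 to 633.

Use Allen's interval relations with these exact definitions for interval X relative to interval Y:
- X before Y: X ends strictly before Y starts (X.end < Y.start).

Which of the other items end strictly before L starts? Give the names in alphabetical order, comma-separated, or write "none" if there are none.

Target L = [152, 182].
B [5, 45] → before → yes.
D [31, 114] → before → yes.
J [215, 421] → after → no.
K [468, 633] → after → no.
P [453, 561] → after → no.
V [358, 483] → after → no.
W [528, 586] → after → no.
Z [482, 531] → after → no.
Result: B, D.

B, D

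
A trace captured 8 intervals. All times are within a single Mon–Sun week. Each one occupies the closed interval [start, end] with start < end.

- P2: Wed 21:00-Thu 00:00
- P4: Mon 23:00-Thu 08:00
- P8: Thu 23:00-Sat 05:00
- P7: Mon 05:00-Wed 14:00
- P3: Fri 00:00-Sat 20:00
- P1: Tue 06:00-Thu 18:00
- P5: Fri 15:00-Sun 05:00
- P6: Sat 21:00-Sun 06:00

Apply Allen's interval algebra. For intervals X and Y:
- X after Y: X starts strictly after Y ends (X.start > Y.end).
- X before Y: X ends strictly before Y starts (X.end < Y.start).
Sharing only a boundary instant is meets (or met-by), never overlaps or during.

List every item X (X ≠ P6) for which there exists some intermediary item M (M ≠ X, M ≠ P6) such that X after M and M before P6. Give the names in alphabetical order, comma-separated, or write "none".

P2, P3, P5, P8

Target P6 = [Sat 21:00, Sun 06:00].
Intermediaries M with M before P6: P1, P2, P3, P4, P7, P8.
Via P1 — items with X after P1: P3, P5, P8.
Via P2 — items with X after P2: P3, P5, P8.
Via P3 — items with X after P3: none.
Via P4 — items with X after P4: P3, P5, P8.
Via P7 — items with X after P7: P2, P3, P5, P8.
Via P8 — items with X after P8: none.
Union: P2, P3, P5, P8.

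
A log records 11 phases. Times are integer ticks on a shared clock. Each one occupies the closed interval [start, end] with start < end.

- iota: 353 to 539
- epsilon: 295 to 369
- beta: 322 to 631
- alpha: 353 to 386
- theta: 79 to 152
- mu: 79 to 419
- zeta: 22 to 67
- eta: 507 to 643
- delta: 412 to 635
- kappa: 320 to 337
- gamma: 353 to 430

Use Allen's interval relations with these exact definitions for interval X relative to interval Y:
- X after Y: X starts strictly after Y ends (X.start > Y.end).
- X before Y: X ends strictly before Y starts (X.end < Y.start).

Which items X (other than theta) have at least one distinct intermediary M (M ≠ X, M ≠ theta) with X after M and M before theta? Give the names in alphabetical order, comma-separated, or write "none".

alpha, beta, delta, epsilon, eta, gamma, iota, kappa, mu

Target theta = [79, 152].
Intermediaries M with M before theta: zeta.
Via zeta — items with X after zeta: alpha, beta, delta, epsilon, eta, gamma, iota, kappa, mu.
Union: alpha, beta, delta, epsilon, eta, gamma, iota, kappa, mu.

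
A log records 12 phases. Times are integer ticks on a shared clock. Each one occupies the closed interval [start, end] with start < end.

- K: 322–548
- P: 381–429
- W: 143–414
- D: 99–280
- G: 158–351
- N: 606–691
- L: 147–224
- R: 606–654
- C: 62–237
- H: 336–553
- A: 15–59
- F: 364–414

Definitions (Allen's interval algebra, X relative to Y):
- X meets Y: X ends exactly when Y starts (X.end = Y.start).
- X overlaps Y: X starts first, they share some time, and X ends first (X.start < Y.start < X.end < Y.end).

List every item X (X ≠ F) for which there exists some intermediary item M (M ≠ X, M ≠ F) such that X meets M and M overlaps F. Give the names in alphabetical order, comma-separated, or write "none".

Target F = [364, 414].
Intermediaries M with M overlaps F: none.
Union: none.

none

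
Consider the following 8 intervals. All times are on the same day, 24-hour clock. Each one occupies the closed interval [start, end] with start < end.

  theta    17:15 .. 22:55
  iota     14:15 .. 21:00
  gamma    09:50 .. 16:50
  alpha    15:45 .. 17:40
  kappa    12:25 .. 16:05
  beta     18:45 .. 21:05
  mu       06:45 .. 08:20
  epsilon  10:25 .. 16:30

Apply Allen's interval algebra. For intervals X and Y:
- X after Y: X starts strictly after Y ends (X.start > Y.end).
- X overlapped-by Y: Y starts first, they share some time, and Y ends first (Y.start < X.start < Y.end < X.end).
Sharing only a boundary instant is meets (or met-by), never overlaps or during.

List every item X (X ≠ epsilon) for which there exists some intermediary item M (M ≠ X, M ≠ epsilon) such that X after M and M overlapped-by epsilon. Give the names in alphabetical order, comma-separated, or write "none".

beta

Target epsilon = [10:25, 16:30].
Intermediaries M with M overlapped-by epsilon: alpha, iota.
Via alpha — items with X after alpha: beta.
Via iota — items with X after iota: none.
Union: beta.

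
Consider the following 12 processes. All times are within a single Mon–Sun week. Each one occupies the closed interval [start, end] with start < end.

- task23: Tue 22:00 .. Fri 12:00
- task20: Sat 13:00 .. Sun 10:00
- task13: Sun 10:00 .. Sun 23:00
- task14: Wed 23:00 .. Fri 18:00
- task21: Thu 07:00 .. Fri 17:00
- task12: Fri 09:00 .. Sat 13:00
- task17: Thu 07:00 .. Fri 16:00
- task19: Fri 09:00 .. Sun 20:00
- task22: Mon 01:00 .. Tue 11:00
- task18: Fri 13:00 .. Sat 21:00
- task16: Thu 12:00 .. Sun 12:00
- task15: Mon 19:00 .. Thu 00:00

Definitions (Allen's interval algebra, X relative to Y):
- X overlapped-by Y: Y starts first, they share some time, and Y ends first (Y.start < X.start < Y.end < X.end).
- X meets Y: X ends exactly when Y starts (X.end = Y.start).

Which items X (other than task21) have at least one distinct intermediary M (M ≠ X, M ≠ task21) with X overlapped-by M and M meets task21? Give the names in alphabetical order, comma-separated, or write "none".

none

Target task21 = [Thu 07:00, Fri 17:00].
Intermediaries M with M meets task21: none.
Union: none.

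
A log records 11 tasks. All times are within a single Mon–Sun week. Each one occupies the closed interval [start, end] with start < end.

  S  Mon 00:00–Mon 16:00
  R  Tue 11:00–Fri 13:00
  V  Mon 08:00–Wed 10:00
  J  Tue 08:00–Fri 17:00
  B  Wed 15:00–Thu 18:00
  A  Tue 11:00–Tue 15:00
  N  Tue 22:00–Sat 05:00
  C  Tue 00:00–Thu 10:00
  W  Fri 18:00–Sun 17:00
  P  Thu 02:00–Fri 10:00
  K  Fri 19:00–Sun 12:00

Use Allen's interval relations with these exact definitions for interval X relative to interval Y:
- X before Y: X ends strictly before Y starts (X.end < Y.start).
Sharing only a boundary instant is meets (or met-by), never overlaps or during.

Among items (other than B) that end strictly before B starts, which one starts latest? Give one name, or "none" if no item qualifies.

A

Target B = [Wed 15:00, Thu 18:00].
A [Tue 11:00, Tue 15:00] → before → candidate.
C [Tue 00:00, Thu 10:00] → overlaps → excluded.
J [Tue 08:00, Fri 17:00] → contains → excluded.
K [Fri 19:00, Sun 12:00] → after → excluded.
N [Tue 22:00, Sat 05:00] → contains → excluded.
P [Thu 02:00, Fri 10:00] → overlapped-by → excluded.
R [Tue 11:00, Fri 13:00] → contains → excluded.
S [Mon 00:00, Mon 16:00] → before → candidate.
V [Mon 08:00, Wed 10:00] → before → candidate.
W [Fri 18:00, Sun 17:00] → after → excluded.
Among candidates, latest start is Tue 11:00 → A.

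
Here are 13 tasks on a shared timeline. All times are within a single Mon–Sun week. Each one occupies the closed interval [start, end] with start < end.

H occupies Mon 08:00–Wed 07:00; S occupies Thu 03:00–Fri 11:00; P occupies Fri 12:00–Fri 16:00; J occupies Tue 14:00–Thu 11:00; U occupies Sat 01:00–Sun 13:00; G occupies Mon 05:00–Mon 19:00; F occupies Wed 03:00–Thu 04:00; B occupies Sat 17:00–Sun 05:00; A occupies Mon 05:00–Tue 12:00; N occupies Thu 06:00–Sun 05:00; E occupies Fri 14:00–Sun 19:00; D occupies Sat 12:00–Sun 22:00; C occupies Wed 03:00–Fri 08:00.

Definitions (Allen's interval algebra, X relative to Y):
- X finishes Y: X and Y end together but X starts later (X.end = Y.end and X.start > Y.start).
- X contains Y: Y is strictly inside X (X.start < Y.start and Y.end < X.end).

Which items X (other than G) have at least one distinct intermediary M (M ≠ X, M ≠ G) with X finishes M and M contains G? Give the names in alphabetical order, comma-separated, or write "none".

none

Target G = [Mon 05:00, Mon 19:00].
Intermediaries M with M contains G: none.
Union: none.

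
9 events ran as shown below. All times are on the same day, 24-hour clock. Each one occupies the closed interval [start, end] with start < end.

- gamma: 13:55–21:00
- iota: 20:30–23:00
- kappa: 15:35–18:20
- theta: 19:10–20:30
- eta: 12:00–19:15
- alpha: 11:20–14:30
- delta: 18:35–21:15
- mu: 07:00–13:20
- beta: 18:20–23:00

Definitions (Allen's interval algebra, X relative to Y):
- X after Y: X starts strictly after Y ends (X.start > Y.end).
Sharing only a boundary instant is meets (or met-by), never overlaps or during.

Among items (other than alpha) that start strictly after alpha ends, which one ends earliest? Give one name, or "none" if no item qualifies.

Target alpha = [11:20, 14:30].
beta [18:20, 23:00] → after → candidate.
delta [18:35, 21:15] → after → candidate.
eta [12:00, 19:15] → overlapped-by → excluded.
gamma [13:55, 21:00] → overlapped-by → excluded.
iota [20:30, 23:00] → after → candidate.
kappa [15:35, 18:20] → after → candidate.
mu [07:00, 13:20] → overlaps → excluded.
theta [19:10, 20:30] → after → candidate.
Among candidates, earliest end is 18:20 → kappa.

kappa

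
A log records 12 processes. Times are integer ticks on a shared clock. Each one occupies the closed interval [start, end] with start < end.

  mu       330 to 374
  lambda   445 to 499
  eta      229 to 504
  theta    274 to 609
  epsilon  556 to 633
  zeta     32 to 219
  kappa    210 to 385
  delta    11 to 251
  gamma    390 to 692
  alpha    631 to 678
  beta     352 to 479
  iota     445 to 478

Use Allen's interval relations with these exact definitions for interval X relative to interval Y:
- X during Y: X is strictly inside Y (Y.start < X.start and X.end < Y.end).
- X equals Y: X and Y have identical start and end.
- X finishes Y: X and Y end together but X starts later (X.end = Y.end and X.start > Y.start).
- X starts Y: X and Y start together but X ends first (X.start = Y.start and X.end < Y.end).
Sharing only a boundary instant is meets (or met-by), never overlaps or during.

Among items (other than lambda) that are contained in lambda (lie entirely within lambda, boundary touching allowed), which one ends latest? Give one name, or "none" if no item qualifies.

Target lambda = [445, 499].
alpha [631, 678] → after → excluded.
beta [352, 479] → overlaps → excluded.
delta [11, 251] → before → excluded.
epsilon [556, 633] → after → excluded.
eta [229, 504] → contains → excluded.
gamma [390, 692] → contains → excluded.
iota [445, 478] → starts → candidate.
kappa [210, 385] → before → excluded.
mu [330, 374] → before → excluded.
theta [274, 609] → contains → excluded.
zeta [32, 219] → before → excluded.
Among candidates, latest end is 478 → iota.

iota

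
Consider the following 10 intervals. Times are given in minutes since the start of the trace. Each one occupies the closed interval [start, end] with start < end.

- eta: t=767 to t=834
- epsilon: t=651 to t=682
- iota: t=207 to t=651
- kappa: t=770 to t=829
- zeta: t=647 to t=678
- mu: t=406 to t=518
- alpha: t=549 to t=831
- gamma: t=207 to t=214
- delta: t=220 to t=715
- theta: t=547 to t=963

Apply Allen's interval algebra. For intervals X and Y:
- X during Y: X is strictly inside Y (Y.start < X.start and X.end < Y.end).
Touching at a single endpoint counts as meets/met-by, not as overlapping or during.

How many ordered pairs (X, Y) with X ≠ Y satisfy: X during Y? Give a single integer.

Checking all 90 ordered pairs for relation 'during'; matching pairs in alphabetical order:
(alpha, theta): alpha during theta ✓
(epsilon, alpha): epsilon during alpha ✓
(epsilon, delta): epsilon during delta ✓
(epsilon, theta): epsilon during theta ✓
(eta, theta): eta during theta ✓
(kappa, alpha): kappa during alpha ✓
(kappa, eta): kappa during eta ✓
(kappa, theta): kappa during theta ✓
(mu, delta): mu during delta ✓
(mu, iota): mu during iota ✓
(zeta, alpha): zeta during alpha ✓
(zeta, delta): zeta during delta ✓
(zeta, theta): zeta during theta ✓
Count: 13.

13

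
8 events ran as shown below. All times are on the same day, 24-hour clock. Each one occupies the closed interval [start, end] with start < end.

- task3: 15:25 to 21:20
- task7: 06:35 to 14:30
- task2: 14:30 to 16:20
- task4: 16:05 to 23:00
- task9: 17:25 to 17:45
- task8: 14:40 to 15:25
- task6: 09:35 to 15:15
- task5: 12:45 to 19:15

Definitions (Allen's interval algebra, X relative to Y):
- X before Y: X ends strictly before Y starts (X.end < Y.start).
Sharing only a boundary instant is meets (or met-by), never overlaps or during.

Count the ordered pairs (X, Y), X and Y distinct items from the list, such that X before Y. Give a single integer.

Checking all 56 ordered pairs for relation 'before'; matching pairs in alphabetical order:
(task2, task9): task2 before task9 ✓
(task6, task3): task6 before task3 ✓
(task6, task4): task6 before task4 ✓
(task6, task9): task6 before task9 ✓
(task7, task3): task7 before task3 ✓
(task7, task4): task7 before task4 ✓
(task7, task8): task7 before task8 ✓
(task7, task9): task7 before task9 ✓
(task8, task4): task8 before task4 ✓
(task8, task9): task8 before task9 ✓
Count: 10.

10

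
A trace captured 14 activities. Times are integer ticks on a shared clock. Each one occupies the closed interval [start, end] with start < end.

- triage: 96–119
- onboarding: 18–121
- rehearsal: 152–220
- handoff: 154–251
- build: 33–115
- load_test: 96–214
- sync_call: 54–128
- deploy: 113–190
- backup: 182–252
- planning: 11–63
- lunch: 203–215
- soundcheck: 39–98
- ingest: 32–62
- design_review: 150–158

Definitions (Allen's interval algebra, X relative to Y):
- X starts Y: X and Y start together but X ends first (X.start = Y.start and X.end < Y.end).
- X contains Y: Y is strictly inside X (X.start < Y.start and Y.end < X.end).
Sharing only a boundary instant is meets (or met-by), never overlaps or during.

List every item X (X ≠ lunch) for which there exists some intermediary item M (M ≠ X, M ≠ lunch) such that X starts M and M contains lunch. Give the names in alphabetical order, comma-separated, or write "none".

none

Target lunch = [203, 215].
Intermediaries M with M contains lunch: backup, handoff, rehearsal.
Via backup — items with X starts backup: none.
Via handoff — items with X starts handoff: none.
Via rehearsal — items with X starts rehearsal: none.
Union: none.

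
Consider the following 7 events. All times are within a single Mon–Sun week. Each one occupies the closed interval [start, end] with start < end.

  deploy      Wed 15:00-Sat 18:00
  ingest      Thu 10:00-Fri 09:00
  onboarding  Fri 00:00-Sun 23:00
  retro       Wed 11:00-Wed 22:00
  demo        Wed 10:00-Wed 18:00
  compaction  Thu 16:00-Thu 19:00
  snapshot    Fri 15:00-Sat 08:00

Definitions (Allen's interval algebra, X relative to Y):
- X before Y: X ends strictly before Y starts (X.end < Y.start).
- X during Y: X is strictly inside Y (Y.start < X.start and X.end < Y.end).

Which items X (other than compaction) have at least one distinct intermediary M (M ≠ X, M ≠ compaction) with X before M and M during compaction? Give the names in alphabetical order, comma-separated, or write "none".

Target compaction = [Thu 16:00, Thu 19:00].
Intermediaries M with M during compaction: none.
Union: none.

none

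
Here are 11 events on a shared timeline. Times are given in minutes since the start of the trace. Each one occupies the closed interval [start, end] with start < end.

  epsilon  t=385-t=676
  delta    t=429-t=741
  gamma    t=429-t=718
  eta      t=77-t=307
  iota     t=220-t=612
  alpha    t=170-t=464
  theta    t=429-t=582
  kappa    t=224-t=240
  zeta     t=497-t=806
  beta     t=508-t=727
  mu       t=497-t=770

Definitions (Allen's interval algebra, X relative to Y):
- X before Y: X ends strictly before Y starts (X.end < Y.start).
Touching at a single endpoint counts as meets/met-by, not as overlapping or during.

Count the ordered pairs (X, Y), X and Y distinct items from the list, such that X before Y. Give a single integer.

Checking all 110 ordered pairs for relation 'before'; matching pairs in alphabetical order:
(alpha, beta): alpha before beta ✓
(alpha, mu): alpha before mu ✓
(alpha, zeta): alpha before zeta ✓
(eta, beta): eta before beta ✓
(eta, delta): eta before delta ✓
(eta, epsilon): eta before epsilon ✓
(eta, gamma): eta before gamma ✓
(eta, mu): eta before mu ✓
(eta, theta): eta before theta ✓
(eta, zeta): eta before zeta ✓
(kappa, beta): kappa before beta ✓
(kappa, delta): kappa before delta ✓
(kappa, epsilon): kappa before epsilon ✓
(kappa, gamma): kappa before gamma ✓
(kappa, mu): kappa before mu ✓
(kappa, theta): kappa before theta ✓
(kappa, zeta): kappa before zeta ✓
Count: 17.

17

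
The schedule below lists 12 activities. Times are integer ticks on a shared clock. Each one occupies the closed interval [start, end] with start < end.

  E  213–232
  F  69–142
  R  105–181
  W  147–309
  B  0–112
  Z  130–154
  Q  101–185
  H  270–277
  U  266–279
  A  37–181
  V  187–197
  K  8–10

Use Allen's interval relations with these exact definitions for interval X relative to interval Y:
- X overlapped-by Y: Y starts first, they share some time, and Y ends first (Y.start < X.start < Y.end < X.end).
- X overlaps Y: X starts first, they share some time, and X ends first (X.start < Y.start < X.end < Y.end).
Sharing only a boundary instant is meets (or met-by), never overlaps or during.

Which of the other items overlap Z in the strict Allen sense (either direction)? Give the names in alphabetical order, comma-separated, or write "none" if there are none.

Target Z = [130, 154].
A [37, 181] → contains → no.
B [0, 112] → before → no.
E [213, 232] → after → no.
F [69, 142] → overlaps → yes.
H [270, 277] → after → no.
K [8, 10] → before → no.
Q [101, 185] → contains → no.
R [105, 181] → contains → no.
U [266, 279] → after → no.
V [187, 197] → after → no.
W [147, 309] → overlapped-by → yes.
Result: F, W.

F, W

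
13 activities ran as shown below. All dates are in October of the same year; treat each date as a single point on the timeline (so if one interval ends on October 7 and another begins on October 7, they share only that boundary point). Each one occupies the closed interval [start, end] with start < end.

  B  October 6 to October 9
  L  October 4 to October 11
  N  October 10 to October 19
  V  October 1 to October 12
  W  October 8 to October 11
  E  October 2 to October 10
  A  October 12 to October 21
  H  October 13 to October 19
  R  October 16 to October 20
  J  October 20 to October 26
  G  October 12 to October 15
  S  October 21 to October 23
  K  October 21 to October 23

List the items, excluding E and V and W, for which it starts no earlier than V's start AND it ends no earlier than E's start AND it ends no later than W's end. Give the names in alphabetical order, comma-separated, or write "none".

B, L

Conditions: its start is no earlier than V's start (X.start >= October 1) AND its end is no earlier than E's start (X.end >= October 2) AND its end is no later than W's end (X.end <= October 11).
A: start October 12 >= October 1? ✓; end October 21 >= October 2? ✓; end October 21 <= October 11? ✗ → no.
B: start October 6 >= October 1? ✓; end October 9 >= October 2? ✓; end October 9 <= October 11? ✓ → yes.
G: start October 12 >= October 1? ✓; end October 15 >= October 2? ✓; end October 15 <= October 11? ✗ → no.
H: start October 13 >= October 1? ✓; end October 19 >= October 2? ✓; end October 19 <= October 11? ✗ → no.
J: start October 20 >= October 1? ✓; end October 26 >= October 2? ✓; end October 26 <= October 11? ✗ → no.
K: start October 21 >= October 1? ✓; end October 23 >= October 2? ✓; end October 23 <= October 11? ✗ → no.
L: start October 4 >= October 1? ✓; end October 11 >= October 2? ✓; end October 11 <= October 11? ✓ → yes.
N: start October 10 >= October 1? ✓; end October 19 >= October 2? ✓; end October 19 <= October 11? ✗ → no.
R: start October 16 >= October 1? ✓; end October 20 >= October 2? ✓; end October 20 <= October 11? ✗ → no.
S: start October 21 >= October 1? ✓; end October 23 >= October 2? ✓; end October 23 <= October 11? ✗ → no.
Result: B, L.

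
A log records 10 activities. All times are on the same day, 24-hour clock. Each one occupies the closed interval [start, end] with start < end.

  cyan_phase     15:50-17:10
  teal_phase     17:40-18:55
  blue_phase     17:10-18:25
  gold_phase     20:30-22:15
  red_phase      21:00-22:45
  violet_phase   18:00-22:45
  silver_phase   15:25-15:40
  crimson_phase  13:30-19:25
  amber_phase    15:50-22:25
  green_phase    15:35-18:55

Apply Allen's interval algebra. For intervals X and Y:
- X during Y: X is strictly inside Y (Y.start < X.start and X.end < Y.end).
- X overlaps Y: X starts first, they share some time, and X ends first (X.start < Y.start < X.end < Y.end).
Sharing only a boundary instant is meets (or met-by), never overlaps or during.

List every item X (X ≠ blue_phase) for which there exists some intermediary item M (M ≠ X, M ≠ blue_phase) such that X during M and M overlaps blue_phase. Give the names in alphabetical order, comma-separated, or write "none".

none

Target blue_phase = [17:10, 18:25].
Intermediaries M with M overlaps blue_phase: none.
Union: none.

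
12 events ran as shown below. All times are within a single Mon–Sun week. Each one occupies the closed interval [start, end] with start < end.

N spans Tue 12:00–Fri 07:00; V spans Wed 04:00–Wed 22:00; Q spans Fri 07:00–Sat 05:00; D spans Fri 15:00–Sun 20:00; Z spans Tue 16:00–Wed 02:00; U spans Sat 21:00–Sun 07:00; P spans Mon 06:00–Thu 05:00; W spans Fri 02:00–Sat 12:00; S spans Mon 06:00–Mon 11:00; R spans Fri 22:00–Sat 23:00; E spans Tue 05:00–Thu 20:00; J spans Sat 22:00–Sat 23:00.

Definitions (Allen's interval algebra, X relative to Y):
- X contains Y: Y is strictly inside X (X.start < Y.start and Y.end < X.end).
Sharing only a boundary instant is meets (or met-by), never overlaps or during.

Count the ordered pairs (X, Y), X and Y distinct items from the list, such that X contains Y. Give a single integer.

Checking all 132 ordered pairs for relation 'contains'; matching pairs in alphabetical order:
(D, J): D contains J ✓
(D, R): D contains R ✓
(D, U): D contains U ✓
(E, V): E contains V ✓
(E, Z): E contains Z ✓
(N, V): N contains V ✓
(N, Z): N contains Z ✓
(P, V): P contains V ✓
(P, Z): P contains Z ✓
(U, J): U contains J ✓
(W, Q): W contains Q ✓
Count: 11.

11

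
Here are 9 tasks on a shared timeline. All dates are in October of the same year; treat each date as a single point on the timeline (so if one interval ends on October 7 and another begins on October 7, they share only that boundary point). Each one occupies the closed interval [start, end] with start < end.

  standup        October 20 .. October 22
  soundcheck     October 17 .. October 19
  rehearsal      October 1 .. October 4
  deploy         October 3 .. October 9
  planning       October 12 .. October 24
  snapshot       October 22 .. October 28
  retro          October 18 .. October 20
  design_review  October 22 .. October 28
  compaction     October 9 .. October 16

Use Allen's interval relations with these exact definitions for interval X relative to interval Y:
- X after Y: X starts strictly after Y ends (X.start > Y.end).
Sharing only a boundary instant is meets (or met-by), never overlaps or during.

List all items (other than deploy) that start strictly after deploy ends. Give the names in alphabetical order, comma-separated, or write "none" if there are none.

Target deploy = [October 3, October 9].
compaction [October 9, October 16] → met-by → no.
design_review [October 22, October 28] → after → yes.
planning [October 12, October 24] → after → yes.
rehearsal [October 1, October 4] → overlaps → no.
retro [October 18, October 20] → after → yes.
snapshot [October 22, October 28] → after → yes.
soundcheck [October 17, October 19] → after → yes.
standup [October 20, October 22] → after → yes.
Result: design_review, planning, retro, snapshot, soundcheck, standup.

design_review, planning, retro, snapshot, soundcheck, standup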